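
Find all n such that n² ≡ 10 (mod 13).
The square roots of 10 mod 13 are 7 and 6. Verify: 7² = 49 ≡ 10 (mod 13)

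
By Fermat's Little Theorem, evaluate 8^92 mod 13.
By Fermat: 8^{12} ≡ 1 (mod 13). 92 = 7×12 + 8. So 8^{92} ≡ 8^{8} ≡ 1 (mod 13)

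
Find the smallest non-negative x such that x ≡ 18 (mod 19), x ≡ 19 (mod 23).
341

Using the Chinese Remainder Theorem:
M = product of moduli = 437
For equation 1: M_1 = 23, 23 ≡ 4 (mod 19), inverse of 23 mod 19 is 5 (check: 4 × 5 = 20 ≡ 1 (mod 19))
For equation 2: M_2 = 19, 19 ≡ 19 (mod 23), inverse of 19 mod 23 is 17 (check: 19 × 17 = 323 ≡ 1 (mod 23))
Combine: x ≡ Σ r_i×M_i×(M_i⁻¹ mod m_i) = 18×23×5 + 19×19×17 = 2070 + 6137 = 8207
8207 mod 437 = 341
x ≡ 341 (mod 437)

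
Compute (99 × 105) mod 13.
8

(99 × 105) = 10395
10395 mod 13 = 8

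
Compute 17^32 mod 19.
Using Fermat: 17^{18} ≡ 1 (mod 19). 32 ≡ 14 (mod 18). So 17^{32} ≡ 17^{14} ≡ 6 (mod 19)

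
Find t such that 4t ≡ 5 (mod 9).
8

Since gcd(4, 9) = 1 divides 5, a solution exists.
Multiply both sides by the inverse of 4 mod 9:
  4^(-1) mod 9 = 7
  x ≡ 7 × 5 ≡ 35 ≡ 8 (mod 9)
Verification: 4 × 8 = 32 = 3 × 9 + 5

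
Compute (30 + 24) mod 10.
4

(30 + 24) = 54
54 mod 10 = 4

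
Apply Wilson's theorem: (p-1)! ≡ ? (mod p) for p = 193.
By Wilson's theorem, (192)! ≡ -1 ≡ 192 (mod 193)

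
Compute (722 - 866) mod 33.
21

(722 - 866) = -144
-144 mod 33 = 21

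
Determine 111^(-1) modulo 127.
111^(-1) ≡ 119 (mod 127). Verification: 111 × 119 = 13209 ≡ 1 (mod 127)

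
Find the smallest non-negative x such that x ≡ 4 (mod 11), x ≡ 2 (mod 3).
26

Using the Chinese Remainder Theorem:
M = product of moduli = 33
For equation 1: M_1 = 3, 3 ≡ 3 (mod 11), inverse of 3 mod 11 is 4 (check: 3 × 4 = 12 ≡ 1 (mod 11))
For equation 2: M_2 = 11, 11 ≡ 2 (mod 3), inverse of 11 mod 3 is 2 (check: 2 × 2 = 4 ≡ 1 (mod 3))
Combine: x ≡ Σ r_i×M_i×(M_i⁻¹ mod m_i) = 4×3×4 + 2×11×2 = 48 + 44 = 92
92 mod 33 = 26
x ≡ 26 (mod 33)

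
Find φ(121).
110

Prime factorization: 121 = 11^2
Using the formula φ(n) = n × Π(1 - 1/p) for each prime factor p:
φ(121) = 121 × (1 - 1/11)
φ(121) = 110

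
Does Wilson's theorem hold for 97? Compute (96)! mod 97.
(96)! mod 97 = 96. Since this equals -1 (mod 97), Wilson confirms 97 is prime.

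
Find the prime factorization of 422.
2 × 211

Divide by primes starting from smallest:
422 ÷ 2 = 211
211 ÷ 211 = 1

422 = 2 × 211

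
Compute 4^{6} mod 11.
4

Using successive squaring:
Binary expansion of 6: 110
Powers of 4 mod 11 (each is the square of the previous):
  4^1 ≡ 4 (mod 11)
  4^2 ≡ 4² = 16 ≡ 5 (mod 11)
  4^4 ≡ 5² = 25 ≡ 3 (mod 11)
6 = 4 + 2, so 4^6 = 4^4 × 4^2 ≡ 3 × 5 (mod 11)
Multiplying step by step:
  3 × 5 = 15 ≡ 4 (mod 11)
Result: 4^6 ≡ 4 (mod 11)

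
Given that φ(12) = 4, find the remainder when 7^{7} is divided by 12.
By Euler: 7^{4} ≡ 1 (mod 12) since gcd(7, 12) = 1. 7 = 1×4 + 3. So 7^{7} ≡ 7^{3} ≡ 7 (mod 12)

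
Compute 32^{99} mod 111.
80

Using successive squaring:
Binary expansion of 99: 1100011
Powers of 32 mod 111 (each is the square of the previous):
  32^1 ≡ 32 (mod 111)
  32^2 ≡ 32² = 1024 ≡ 25 (mod 111)
  32^4 ≡ 25² = 625 ≡ 70 (mod 111)
  32^8 ≡ 70² = 4900 ≡ 16 (mod 111)
  32^16 ≡ 16² = 256 ≡ 34 (mod 111)
  32^32 ≡ 34² = 1156 ≡ 46 (mod 111)
  32^64 ≡ 46² = 2116 ≡ 7 (mod 111)
99 = 64 + 32 + 2 + 1, so 32^99 = 32^64 × 32^32 × 32^2 × 32^1 ≡ 7 × 46 × 25 × 32 (mod 111)
Multiplying step by step:
  7 × 46 = 322 ≡ 100 (mod 111)
  100 × 25 = 2500 ≡ 58 (mod 111)
  58 × 32 = 1856 ≡ 80 (mod 111)
Result: 32^99 ≡ 80 (mod 111)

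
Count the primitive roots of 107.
52

The number of primitive roots modulo p is φ(p-1) = φ(106)
φ(106) = 52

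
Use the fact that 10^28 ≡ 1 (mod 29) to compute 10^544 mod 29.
By Fermat: 10^{28} ≡ 1 (mod 29). 544 ≡ 12 (mod 28). So 10^{544} ≡ 10^{12} ≡ 20 (mod 29)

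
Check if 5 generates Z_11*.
p - 1 = 10 has prime divisors 2, 5. Check 5^(10/q) mod 11 for each: 5^(10/2) = 5^5 ≡ 1, 5^(10/5) = 5^2 ≡ 3 (mod 11). Since 5^5 ≡ 1 (mod 11), the order of 5 divides 5 (in fact the order is 5) ≠ 10, so it is not a primitive root.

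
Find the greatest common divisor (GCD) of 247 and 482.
1

Using the Euclidean algorithm:
247 = 0 × 482 + 247
482 = 1 × 247 + 235
247 = 1 × 235 + 12
235 = 19 × 12 + 7
12 = 1 × 7 + 5
7 = 1 × 5 + 2
5 = 2 × 2 + 1
2 = 2 × 1 + 0

GCD(247, 482) = 1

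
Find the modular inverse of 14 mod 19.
14^(-1) ≡ 15 (mod 19). Verification: 14 × 15 = 210 ≡ 1 (mod 19)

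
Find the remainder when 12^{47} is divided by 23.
By Fermat: 12^{22} ≡ 1 (mod 23). 47 = 2×22 + 3. So 12^{47} ≡ 12^{3} ≡ 3 (mod 23)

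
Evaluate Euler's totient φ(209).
180

Prime factorization: 209 = 11 × 19
Using the formula φ(n) = n × Π(1 - 1/p) for each prime factor p:
φ(209) = 209 × (1 - 1/11) × (1 - 1/19)
φ(209) = 180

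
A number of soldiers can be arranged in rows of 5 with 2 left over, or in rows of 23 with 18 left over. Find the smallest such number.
M = 5 × 23 = 115. M₁ = 23, y₁ ≡ 2 (mod 5). M₂ = 5, y₂ ≡ 14 (mod 23). x = 2×23×2 + 18×5×14 ≡ 87 (mod 115). The smallest positive such number is 87.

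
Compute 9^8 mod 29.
8 = 8 (binary 1000). Repeated squaring mod 29: 9^1 ≡ 9; 9^2 ≡ 9² = 81 ≡ 23; 9^4 ≡ 23² = 529 ≡ 7; 9^8 ≡ 7² = 49 ≡ 20. So 9^8 ≡ 20 (mod 29).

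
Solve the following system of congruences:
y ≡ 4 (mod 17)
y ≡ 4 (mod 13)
4

Using the Chinese Remainder Theorem:
M = product of moduli = 221
For equation 1: M_1 = 13, 13 ≡ 13 (mod 17), inverse of 13 mod 17 is 4 (check: 13 × 4 = 52 ≡ 1 (mod 17))
For equation 2: M_2 = 17, 17 ≡ 4 (mod 13), inverse of 17 mod 13 is 10 (check: 4 × 10 = 40 ≡ 1 (mod 13))
Combine: y ≡ Σ r_i×M_i×(M_i⁻¹ mod m_i) = 4×13×4 + 4×17×10 = 208 + 680 = 888
888 mod 221 = 4
y ≡ 4 (mod 221)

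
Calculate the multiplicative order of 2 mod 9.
Powers of 2 mod 9: 2^1≡2, 2^2≡4, 2^3≡8, 2^4≡7, 2^5≡5, 2^6≡1. Order = 6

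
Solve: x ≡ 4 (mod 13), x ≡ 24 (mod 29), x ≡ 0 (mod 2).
M = 13 × 29 × 2 = 754. M₁ = 58, y₁ ≡ 11 (mod 13). M₂ = 26, y₂ ≡ 19 (mod 29). M₃ = 377, y₃ ≡ 1 (mod 2). x = 4×58×11 + 24×26×19 + 0×377×1 ≡ 82 (mod 754)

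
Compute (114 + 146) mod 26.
0

(114 + 146) = 260
260 mod 26 = 0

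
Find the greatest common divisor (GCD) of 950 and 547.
1

Using the Euclidean algorithm:
950 = 1 × 547 + 403
547 = 1 × 403 + 144
403 = 2 × 144 + 115
144 = 1 × 115 + 29
115 = 3 × 29 + 28
29 = 1 × 28 + 1
28 = 28 × 1 + 0

GCD(950, 547) = 1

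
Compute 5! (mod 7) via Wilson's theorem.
(6)! = (5)! × (6) ≡ -1 (mod 7). So (5)! ≡ -1 × (6)^(-1) ≡ (-1)×(-1) = 1 (mod 7)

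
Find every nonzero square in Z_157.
QRs mod 157: {1, 3, 4, 9, 10, 11, 12, 13, 14, 16, 17, 19, 25, 27, 30, 31, 33, 35, 36, 37, 39, 40, 42, 44, 46, 47, 48, 49, 51, 52, 56, 57, 58, 64, 67, 68, 71, 75, 76, 81, 82, 86, 89, 90, 93, 99, 100, 101, 105, 106, 108, 109, 110, 111, 113, 115, 117, 118, 120, 121, 122, 124, 126, 127, 130, 132, 138, 140, 141, 143, 144, 145, 146, 147, 148, 153, 154, 156}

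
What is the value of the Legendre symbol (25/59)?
(25/59) = 25^{29} mod 59 = 1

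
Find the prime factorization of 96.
2^5 × 3

Divide by primes starting from smallest:
96 ÷ 2 = 48
48 ÷ 2 = 24
24 ÷ 2 = 12
12 ÷ 2 = 6
6 ÷ 2 = 3
3 ÷ 3 = 1

96 = 2^5 × 3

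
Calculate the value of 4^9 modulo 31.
9 = 8 + 1 (binary 1001). Repeated squaring mod 31: 4^1 ≡ 4; 4^2 ≡ 4² = 16 ≡ 16; 4^4 ≡ 16² = 256 ≡ 8; 4^8 ≡ 8² = 64 ≡ 2. Multiply: 4^9 = 4^8 × 4^1 ≡ 2 × 4 (mod 31): 2 × 4 = 8 ≡ 8. So 4^9 ≡ 8 (mod 31).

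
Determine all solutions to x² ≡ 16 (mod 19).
The square roots of 16 mod 19 are 4 and 15. Verify: 4² = 16 ≡ 16 (mod 19)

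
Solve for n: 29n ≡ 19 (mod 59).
21

Since gcd(29, 59) = 1 divides 19, a solution exists.
Multiply both sides by the inverse of 29 mod 59:
  29^(-1) mod 59 = 57
  x ≡ 57 × 19 ≡ 1083 ≡ 21 (mod 59)
Verification: 29 × 21 = 609 = 10 × 59 + 19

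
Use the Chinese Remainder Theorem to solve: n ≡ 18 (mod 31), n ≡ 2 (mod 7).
142

Using the Chinese Remainder Theorem:
M = product of moduli = 217
For equation 1: M_1 = 7, 7 ≡ 7 (mod 31), inverse of 7 mod 31 is 9 (check: 7 × 9 = 63 ≡ 1 (mod 31))
For equation 2: M_2 = 31, 31 ≡ 3 (mod 7), inverse of 31 mod 7 is 5 (check: 3 × 5 = 15 ≡ 1 (mod 7))
Combine: n ≡ Σ r_i×M_i×(M_i⁻¹ mod m_i) = 18×7×9 + 2×31×5 = 1134 + 310 = 1444
1444 mod 217 = 142
n ≡ 142 (mod 217)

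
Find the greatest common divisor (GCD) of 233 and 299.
1

Using the Euclidean algorithm:
233 = 0 × 299 + 233
299 = 1 × 233 + 66
233 = 3 × 66 + 35
66 = 1 × 35 + 31
35 = 1 × 31 + 4
31 = 7 × 4 + 3
4 = 1 × 3 + 1
3 = 3 × 1 + 0

GCD(233, 299) = 1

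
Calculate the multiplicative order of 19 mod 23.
Powers of 19 mod 23: 19^1≡19, 19^2≡16, 19^3≡5, 19^4≡3, 19^5≡11, 19^6≡2, 19^7≡15, 19^8≡9, 19^9≡10, 19^10≡6, 19^11≡22, 19^12≡4, 19^13≡7, 19^14≡18, 19^15≡20, 19^16≡12, 19^17≡21, 19^18≡8, 19^19≡14, 19^20≡13, 19^21≡17, 19^22≡1. Order = 22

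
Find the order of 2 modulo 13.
Powers of 2 mod 13: 2^1≡2, 2^2≡4, 2^3≡8, 2^4≡3, 2^5≡6, 2^6≡12, 2^7≡11, 2^8≡9, 2^9≡5, 2^10≡10, 2^11≡7, 2^12≡1. Order = 12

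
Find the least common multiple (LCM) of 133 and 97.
12901

First find GCD(133, 97) using the Euclidean algorithm:
133 = 1 × 97 + 36
97 = 2 × 36 + 25
36 = 1 × 25 + 11
25 = 2 × 11 + 3
11 = 3 × 3 + 2
3 = 1 × 2 + 1
2 = 2 × 1 + 0
GCD(133, 97) = 1

LCM formula: LCM(a, b) = (a × b) / GCD(a, b)
LCM(133, 97) = (133 × 97) / 1
LCM(133, 97) = 12901 / 1
LCM(133, 97) = 12901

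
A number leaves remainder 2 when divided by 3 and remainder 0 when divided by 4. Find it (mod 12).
M = 3 × 4 = 12. M₁ = 4, y₁ ≡ 1 (mod 3). M₂ = 3, y₂ ≡ 3 (mod 4). t = 2×4×1 + 0×3×3 ≡ 8 (mod 12)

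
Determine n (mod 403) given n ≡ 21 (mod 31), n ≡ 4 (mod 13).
238

Using the Chinese Remainder Theorem:
M = product of moduli = 403
For equation 1: M_1 = 13, 13 ≡ 13 (mod 31), inverse of 13 mod 31 is 12 (check: 13 × 12 = 156 ≡ 1 (mod 31))
For equation 2: M_2 = 31, 31 ≡ 5 (mod 13), inverse of 31 mod 13 is 8 (check: 5 × 8 = 40 ≡ 1 (mod 13))
Combine: n ≡ Σ r_i×M_i×(M_i⁻¹ mod m_i) = 21×13×12 + 4×31×8 = 3276 + 992 = 4268
4268 mod 403 = 238
n ≡ 238 (mod 403)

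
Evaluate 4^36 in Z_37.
Using Fermat: 4^{36} ≡ 1 (mod 37). 36 ≡ 0 (mod 36). So 4^{36} ≡ 4^{0} ≡ 1 (mod 37)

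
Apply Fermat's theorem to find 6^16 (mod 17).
By Fermat's Little Theorem, 6^{16} ≡ 1 (mod 17) since 17 is prime and gcd(6, 17) = 1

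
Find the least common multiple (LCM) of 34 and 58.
986

First find GCD(34, 58) using the Euclidean algorithm:
34 = 0 × 58 + 34
58 = 1 × 34 + 24
34 = 1 × 24 + 10
24 = 2 × 10 + 4
10 = 2 × 4 + 2
4 = 2 × 2 + 0
GCD(34, 58) = 2

LCM formula: LCM(a, b) = (a × b) / GCD(a, b)
LCM(34, 58) = (34 × 58) / 2
LCM(34, 58) = 1972 / 2
LCM(34, 58) = 986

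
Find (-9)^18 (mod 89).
Using repeated squaring. (-9) ≡ 80 (mod 89). 18 = 16 + 2 (binary 10010). Repeated squaring mod 89: 80^1 ≡ 80; 80^2 ≡ 80² = 6400 ≡ 81; 80^4 ≡ 81² = 6561 ≡ 64; 80^8 ≡ 64² = 4096 ≡ 2; 80^16 ≡ 2² = 4 ≡ 4. Multiply: (-9)^18 ≡ 80^16 × 80^2 ≡ 4 × 81 (mod 89): 4 × 81 = 324 ≡ 57. So (-9)^18 ≡ 57 (mod 89).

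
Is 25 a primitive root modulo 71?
No

To verify, check if 25^(70/q) ≢ 1 (mod 71) for each prime divisor q of 70
Divisors of 70 = 70: [1, 2, 5, 7, 10, 14, 35, 70]
  25^(70/2) = 25^35 ≡ 1 (mod 71)
  25^(70/5) = 25^14 ≡ 54 (mod 71)
  25^(70/7) = 25^10 ≡ 1 (mod 71)
Conclusion: 25 is not a primitive root modulo 71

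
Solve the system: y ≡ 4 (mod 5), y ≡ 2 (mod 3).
M = 5 × 3 = 15. M₁ = 3, y₁ ≡ 2 (mod 5). M₂ = 5, y₂ ≡ 2 (mod 3). y = 4×3×2 + 2×5×2 ≡ 14 (mod 15)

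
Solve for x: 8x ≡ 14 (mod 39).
31

Since gcd(8, 39) = 1 divides 14, a solution exists.
Multiply both sides by the inverse of 8 mod 39:
  8^(-1) mod 39 = 5
  x ≡ 5 × 14 ≡ 70 ≡ 31 (mod 39)
Verification: 8 × 31 = 248 = 6 × 39 + 14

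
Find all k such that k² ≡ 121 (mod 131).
The square roots of 121 mod 131 are 11 and 120. Verify: 11² = 121 ≡ 121 (mod 131)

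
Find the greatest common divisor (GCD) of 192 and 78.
6

Using the Euclidean algorithm:
192 = 2 × 78 + 36
78 = 2 × 36 + 6
36 = 6 × 6 + 0

GCD(192, 78) = 6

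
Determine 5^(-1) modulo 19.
5^(-1) ≡ 4 (mod 19). Verification: 5 × 4 = 20 ≡ 1 (mod 19)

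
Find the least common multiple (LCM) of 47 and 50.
2350

First find GCD(47, 50) using the Euclidean algorithm:
47 = 0 × 50 + 47
50 = 1 × 47 + 3
47 = 15 × 3 + 2
3 = 1 × 2 + 1
2 = 2 × 1 + 0
GCD(47, 50) = 1

LCM formula: LCM(a, b) = (a × b) / GCD(a, b)
LCM(47, 50) = (47 × 50) / 1
LCM(47, 50) = 2350 / 1
LCM(47, 50) = 2350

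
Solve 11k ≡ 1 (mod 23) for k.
11^(-1) ≡ 21 (mod 23). Verification: 11 × 21 = 231 ≡ 1 (mod 23)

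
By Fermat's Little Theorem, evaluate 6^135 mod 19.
By Fermat: 6^{18} ≡ 1 (mod 19). 135 = 7×18 + 9. So 6^{135} ≡ 6^{9} ≡ 1 (mod 19)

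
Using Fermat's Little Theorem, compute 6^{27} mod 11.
8

By Fermat's Little Theorem, a^(p-1) ≡ 1 (mod p) for prime p and gcd(a, p) = 1
Here p = 11, so 6^10 ≡ 1 (mod 11)
We can reduce the exponent: 27 mod 10 = 7
So 6^27 ≡ 6^7 (mod 11)
Computing: 6^7 mod 11 = 8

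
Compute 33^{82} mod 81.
0

Using successive squaring:
Binary expansion of 82: 1010010
Powers of 33 mod 81 (each is the square of the previous):
  33^1 ≡ 33 (mod 81)
  33^2 ≡ 33² = 1089 ≡ 36 (mod 81)
  33^4 ≡ 36² = 1296 ≡ 0 (mod 81)
  33^8 ≡ 0² = 0 ≡ 0 (mod 81)
  33^16 ≡ 0² = 0 ≡ 0 (mod 81)
  33^32 ≡ 0² = 0 ≡ 0 (mod 81)
  33^64 ≡ 0² = 0 ≡ 0 (mod 81)
82 = 64 + 16 + 2, so 33^82 = 33^64 × 33^16 × 33^2 ≡ 0 × 0 × 36 (mod 81)
Multiplying step by step:
  0 × 0 = 0 ≡ 0 (mod 81)
  0 × 36 = 0 ≡ 0 (mod 81)
Result: 33^82 ≡ 0 (mod 81)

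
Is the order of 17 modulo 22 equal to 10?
Yes, ord_22(17) = 10.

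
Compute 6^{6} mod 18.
0

Using successive squaring:
Binary expansion of 6: 110
Powers of 6 mod 18 (each is the square of the previous):
  6^1 ≡ 6 (mod 18)
  6^2 ≡ 6² = 36 ≡ 0 (mod 18)
  6^4 ≡ 0² = 0 ≡ 0 (mod 18)
6 = 4 + 2, so 6^6 = 6^4 × 6^2 ≡ 0 × 0 (mod 18)
Multiplying step by step:
  0 × 0 = 0 ≡ 0 (mod 18)
Result: 6^6 ≡ 0 (mod 18)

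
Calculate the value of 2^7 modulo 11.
7 = 4 + 2 + 1 (binary 111). Repeated squaring mod 11: 2^1 ≡ 2; 2^2 ≡ 2² = 4 ≡ 4; 2^4 ≡ 4² = 16 ≡ 5. Multiply: 2^7 = 2^4 × 2^2 × 2^1 ≡ 5 × 4 × 2 (mod 11): 5 × 4 = 20 ≡ 9; 9 × 2 = 18 ≡ 7. So 2^7 ≡ 7 (mod 11).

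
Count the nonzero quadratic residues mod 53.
For prime 53, there are (p-1)/2 = (53-1)/2 = 26 quadratic residues (excluding 0).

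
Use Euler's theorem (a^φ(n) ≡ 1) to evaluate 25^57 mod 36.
By Euler: 25^{12} ≡ 1 (mod 36) since gcd(25, 36) = 1. 57 = 4×12 + 9. So 25^{57} ≡ 25^{9} ≡ 1 (mod 36)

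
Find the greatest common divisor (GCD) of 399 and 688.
1

Using the Euclidean algorithm:
399 = 0 × 688 + 399
688 = 1 × 399 + 289
399 = 1 × 289 + 110
289 = 2 × 110 + 69
110 = 1 × 69 + 41
69 = 1 × 41 + 28
41 = 1 × 28 + 13
28 = 2 × 13 + 2
13 = 6 × 2 + 1
2 = 2 × 1 + 0

GCD(399, 688) = 1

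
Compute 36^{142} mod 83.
78

Using successive squaring:
Binary expansion of 142: 10001110
Powers of 36 mod 83 (each is the square of the previous):
  36^1 ≡ 36 (mod 83)
  36^2 ≡ 36² = 1296 ≡ 51 (mod 83)
  36^4 ≡ 51² = 2601 ≡ 28 (mod 83)
  36^8 ≡ 28² = 784 ≡ 37 (mod 83)
  36^16 ≡ 37² = 1369 ≡ 41 (mod 83)
  36^32 ≡ 41² = 1681 ≡ 21 (mod 83)
  36^64 ≡ 21² = 441 ≡ 26 (mod 83)
  36^128 ≡ 26² = 676 ≡ 12 (mod 83)
142 = 128 + 8 + 4 + 2, so 36^142 = 36^128 × 36^8 × 36^4 × 36^2 ≡ 12 × 37 × 28 × 51 (mod 83)
Multiplying step by step:
  12 × 37 = 444 ≡ 29 (mod 83)
  29 × 28 = 812 ≡ 65 (mod 83)
  65 × 51 = 3315 ≡ 78 (mod 83)
Result: 36^142 ≡ 78 (mod 83)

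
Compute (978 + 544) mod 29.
14

(978 + 544) = 1522
1522 mod 29 = 14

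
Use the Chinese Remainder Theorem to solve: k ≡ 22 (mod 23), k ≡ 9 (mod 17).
298

Using the Chinese Remainder Theorem:
M = product of moduli = 391
For equation 1: M_1 = 17, 17 ≡ 17 (mod 23), inverse of 17 mod 23 is 19 (check: 17 × 19 = 323 ≡ 1 (mod 23))
For equation 2: M_2 = 23, 23 ≡ 6 (mod 17), inverse of 23 mod 17 is 3 (check: 6 × 3 = 18 ≡ 1 (mod 17))
Combine: k ≡ Σ r_i×M_i×(M_i⁻¹ mod m_i) = 22×17×19 + 9×23×3 = 7106 + 621 = 7727
7727 mod 391 = 298
k ≡ 298 (mod 391)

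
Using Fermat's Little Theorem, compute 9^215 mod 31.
By Fermat: 9^{30} ≡ 1 (mod 31). 215 = 7×30 + 5. So 9^{215} ≡ 9^{5} ≡ 25 (mod 31)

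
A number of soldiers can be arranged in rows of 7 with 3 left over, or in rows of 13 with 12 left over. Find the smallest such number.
M = 7 × 13 = 91. M₁ = 13, y₁ ≡ 6 (mod 7). M₂ = 7, y₂ ≡ 2 (mod 13). y = 3×13×6 + 12×7×2 ≡ 38 (mod 91). The smallest positive such number is 38.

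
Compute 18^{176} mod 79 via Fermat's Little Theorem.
52

By Fermat's Little Theorem, a^(p-1) ≡ 1 (mod p) for prime p and gcd(a, p) = 1
Here p = 79, so 18^78 ≡ 1 (mod 79)
We can reduce the exponent: 176 mod 78 = 20
So 18^176 ≡ 18^20 (mod 79)
Computing: 18^20 mod 79 = 52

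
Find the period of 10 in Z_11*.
Powers of 10 mod 11: 10^1≡10, 10^2≡1. Order = 2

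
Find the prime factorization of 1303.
1303

Divide by primes starting from smallest:
1303 ÷ 1303 = 1

1303 = 1303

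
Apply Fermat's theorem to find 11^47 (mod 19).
By Fermat: 11^{18} ≡ 1 (mod 19). 47 = 2×18 + 11. So 11^{47} ≡ 11^{11} ≡ 7 (mod 19)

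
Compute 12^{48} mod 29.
1

Using successive squaring:
Binary expansion of 48: 110000
Powers of 12 mod 29 (each is the square of the previous):
  12^1 ≡ 12 (mod 29)
  12^2 ≡ 12² = 144 ≡ 28 (mod 29)
  12^4 ≡ 28² = 784 ≡ 1 (mod 29)
  12^8 ≡ 1² = 1 ≡ 1 (mod 29)
  12^16 ≡ 1² = 1 ≡ 1 (mod 29)
  12^32 ≡ 1² = 1 ≡ 1 (mod 29)
48 = 32 + 16, so 12^48 = 12^32 × 12^16 ≡ 1 × 1 (mod 29)
Multiplying step by step:
  1 × 1 = 1 ≡ 1 (mod 29)
Result: 12^48 ≡ 1 (mod 29)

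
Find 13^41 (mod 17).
Using Fermat: 13^{16} ≡ 1 (mod 17). 41 ≡ 9 (mod 16). So 13^{41} ≡ 13^{9} ≡ 13 (mod 17)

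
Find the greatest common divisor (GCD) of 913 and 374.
11

Using the Euclidean algorithm:
913 = 2 × 374 + 165
374 = 2 × 165 + 44
165 = 3 × 44 + 33
44 = 1 × 33 + 11
33 = 3 × 11 + 0

GCD(913, 374) = 11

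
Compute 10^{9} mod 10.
0

Using successive squaring:
Binary expansion of 9: 1001
Powers of 10 mod 10 (each is the square of the previous):
  10^1 ≡ 0 (mod 10)
  10^2 ≡ 0² = 0 ≡ 0 (mod 10)
  10^4 ≡ 0² = 0 ≡ 0 (mod 10)
  10^8 ≡ 0² = 0 ≡ 0 (mod 10)
9 = 8 + 1, so 10^9 = 10^8 × 10^1 ≡ 0 × 0 (mod 10)
Multiplying step by step:
  0 × 0 = 0 ≡ 0 (mod 10)
Result: 10^9 ≡ 0 (mod 10)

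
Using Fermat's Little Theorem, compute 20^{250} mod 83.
59

By Fermat's Little Theorem, a^(p-1) ≡ 1 (mod p) for prime p and gcd(a, p) = 1
Here p = 83, so 20^82 ≡ 1 (mod 83)
We can reduce the exponent: 250 mod 82 = 4
So 20^250 ≡ 20^4 (mod 83)
Computing: 20^4 mod 83 = 59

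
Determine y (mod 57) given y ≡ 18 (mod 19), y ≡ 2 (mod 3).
56

Using the Chinese Remainder Theorem:
M = product of moduli = 57
For equation 1: M_1 = 3, 3 ≡ 3 (mod 19), inverse of 3 mod 19 is 13 (check: 3 × 13 = 39 ≡ 1 (mod 19))
For equation 2: M_2 = 19, 19 ≡ 1 (mod 3), inverse of 19 mod 3 is 1 (check: 1 × 1 = 1 ≡ 1 (mod 3))
Combine: y ≡ Σ r_i×M_i×(M_i⁻¹ mod m_i) = 18×3×13 + 2×19×1 = 702 + 38 = 740
740 mod 57 = 56
y ≡ 56 (mod 57)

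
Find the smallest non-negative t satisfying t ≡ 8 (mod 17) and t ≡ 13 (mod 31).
M = 17 × 31 = 527. M₁ = 31, y₁ ≡ 11 (mod 17). M₂ = 17, y₂ ≡ 11 (mod 31). t = 8×31×11 + 13×17×11 ≡ 416 (mod 527)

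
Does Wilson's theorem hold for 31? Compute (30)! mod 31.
(30)! mod 31 = 30. Since this equals -1 (mod 31), Wilson confirms 31 is prime.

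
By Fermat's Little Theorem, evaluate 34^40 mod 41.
By Fermat's Little Theorem, 34^{40} ≡ 1 (mod 41) since 41 is prime and gcd(34, 41) = 1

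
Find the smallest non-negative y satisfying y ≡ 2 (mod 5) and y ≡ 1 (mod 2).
M = 5 × 2 = 10. M₁ = 2, y₁ ≡ 3 (mod 5). M₂ = 5, y₂ ≡ 1 (mod 2). y = 2×2×3 + 1×5×1 ≡ 7 (mod 10)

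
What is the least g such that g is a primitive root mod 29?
p - 1 = 28 has prime divisors 2, 7. h is a primitive root mod 29 iff h^(28/q) ≢ 1 (mod 29) for each such q.
h = 2: 2^14 ≡ 28, 2^4 ≡ 16 (mod 29); none is 1, so 2 has order 28 and is a primitive root.
The smallest primitive root mod 29 is g = 2.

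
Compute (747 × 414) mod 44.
26

(747 × 414) = 309258
309258 mod 44 = 26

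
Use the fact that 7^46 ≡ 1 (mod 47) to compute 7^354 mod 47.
By Fermat: 7^{46} ≡ 1 (mod 47). 354 = 7×46 + 32. So 7^{354} ≡ 7^{32} ≡ 18 (mod 47)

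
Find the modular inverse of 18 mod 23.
18^(-1) ≡ 9 (mod 23). Verification: 18 × 9 = 162 ≡ 1 (mod 23)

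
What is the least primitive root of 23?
5

A primitive root g modulo p has order p-1 = 22
Prime divisors of 22: [2, 11]
g is a primitive root iff g^(22/q) ≢ 1 (mod 23) for each prime divisor q
Testing small values:
  g = 2: 2^11 ≡ 1, 2^2 ≡ 4 (mod 23) → 2^11 ≡ 1, not primitive root
  g = 3: 3^11 ≡ 1, 3^2 ≡ 9 (mod 23) → 3^11 ≡ 1, not primitive root
  g = 4: 4^11 ≡ 1, 4^2 ≡ 16 (mod 23) → 4^11 ≡ 1, not primitive root
  g = 5: 5^11 ≡ 22, 5^2 ≡ 2 (mod 23) → none is 1, primitive root!
The smallest primitive root is 5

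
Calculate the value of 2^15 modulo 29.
Using repeated squaring. 15 = 8 + 4 + 2 + 1 (binary 1111). Repeated squaring mod 29: 2^1 ≡ 2; 2^2 ≡ 2² = 4 ≡ 4; 2^4 ≡ 4² = 16 ≡ 16; 2^8 ≡ 16² = 256 ≡ 24. Multiply: 2^15 = 2^8 × 2^4 × 2^2 × 2^1 ≡ 24 × 16 × 4 × 2 (mod 29): 24 × 16 = 384 ≡ 7; 7 × 4 = 28 ≡ 28; 28 × 2 = 56 ≡ 27. So 2^15 ≡ 27 (mod 29).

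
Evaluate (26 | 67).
(26/67) = 26^{33} mod 67 = 1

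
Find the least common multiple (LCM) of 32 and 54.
864

First find GCD(32, 54) using the Euclidean algorithm:
32 = 0 × 54 + 32
54 = 1 × 32 + 22
32 = 1 × 22 + 10
22 = 2 × 10 + 2
10 = 5 × 2 + 0
GCD(32, 54) = 2

LCM formula: LCM(a, b) = (a × b) / GCD(a, b)
LCM(32, 54) = (32 × 54) / 2
LCM(32, 54) = 1728 / 2
LCM(32, 54) = 864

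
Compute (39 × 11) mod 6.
3

(39 × 11) = 429
429 mod 6 = 3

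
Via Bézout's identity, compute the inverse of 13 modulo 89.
Extended GCD: 13(-41) + 89(6) = 1. So 13^(-1) ≡ 48 ≡ 48 (mod 89). Verify: 13 × 48 = 624 ≡ 1 (mod 89)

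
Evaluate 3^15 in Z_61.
Using repeated squaring. 15 = 8 + 4 + 2 + 1 (binary 1111). Repeated squaring mod 61: 3^1 ≡ 3; 3^2 ≡ 3² = 9 ≡ 9; 3^4 ≡ 9² = 81 ≡ 20; 3^8 ≡ 20² = 400 ≡ 34. Multiply: 3^15 = 3^8 × 3^4 × 3^2 × 3^1 ≡ 34 × 20 × 9 × 3 (mod 61): 34 × 20 = 680 ≡ 9; 9 × 9 = 81 ≡ 20; 20 × 3 = 60 ≡ 60. So 3^15 ≡ 60 (mod 61).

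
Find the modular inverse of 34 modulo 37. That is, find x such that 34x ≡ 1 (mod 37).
12

Using Extended Euclidean Algorithm:
gcd(34, 37) = 1
Bezout coefficients: 34 × 12 + 37 × -11 = 1
So 34 × 12 ≡ 1 (mod 37)
The inverse is 12 mod 37 = 12
Verification: 34 × 12 = 408 = 11 × 37 + 1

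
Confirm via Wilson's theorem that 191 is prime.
(190)! mod 191 = 190. Since this equals -1 (mod 191), Wilson confirms 191 is prime.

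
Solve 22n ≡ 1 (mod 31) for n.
22^(-1) ≡ 24 (mod 31). Verification: 22 × 24 = 528 ≡ 1 (mod 31)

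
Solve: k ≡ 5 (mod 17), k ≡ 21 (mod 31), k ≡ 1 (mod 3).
M = 17 × 31 × 3 = 1581. M₁ = 93, y₁ ≡ 15 (mod 17). M₂ = 51, y₂ ≡ 14 (mod 31). M₃ = 527, y₃ ≡ 2 (mod 3). k = 5×93×15 + 21×51×14 + 1×527×2 ≡ 889 (mod 1581)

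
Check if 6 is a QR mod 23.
By Euler's criterion: 6^{11} ≡ 1 (mod 23). Since this equals 1, 6 is a QR.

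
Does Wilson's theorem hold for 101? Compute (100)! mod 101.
(100)! mod 101 = 100. Since this equals -1 (mod 101), Wilson confirms 101 is prime.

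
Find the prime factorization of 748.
2^2 × 11 × 17

Divide by primes starting from smallest:
748 ÷ 2 = 374
374 ÷ 2 = 187
187 ÷ 11 = 17
17 ÷ 17 = 1

748 = 2^2 × 11 × 17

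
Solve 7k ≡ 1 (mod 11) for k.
8

Using Extended Euclidean Algorithm:
gcd(7, 11) = 1
Bezout coefficients: 7 × -3 + 11 × 2 = 1
So 7 × -3 ≡ 1 (mod 11)
The inverse is -3 mod 11 = 8
Verification: 7 × 8 = 56 = 5 × 11 + 1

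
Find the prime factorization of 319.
11 × 29

Divide by primes starting from smallest:
319 ÷ 11 = 29
29 ÷ 29 = 1

319 = 11 × 29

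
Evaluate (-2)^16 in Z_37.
Using repeated squaring. (-2) ≡ 35 (mod 37). 16 = 16 (binary 10000). Repeated squaring mod 37: 35^1 ≡ 35; 35^2 ≡ 35² = 1225 ≡ 4; 35^4 ≡ 4² = 16 ≡ 16; 35^8 ≡ 16² = 256 ≡ 34; 35^16 ≡ 34² = 1156 ≡ 9. So (-2)^16 ≡ 9 (mod 37).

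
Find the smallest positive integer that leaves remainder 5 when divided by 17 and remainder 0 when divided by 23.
M = 17 × 23 = 391. M₁ = 23, y₁ ≡ 3 (mod 17). M₂ = 17, y₂ ≡ 19 (mod 23). t = 5×23×3 + 0×17×19 ≡ 345 (mod 391). The smallest positive such number is 345.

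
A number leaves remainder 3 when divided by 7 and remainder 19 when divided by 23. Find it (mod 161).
M = 7 × 23 = 161. M₁ = 23, y₁ ≡ 4 (mod 7). M₂ = 7, y₂ ≡ 10 (mod 23). t = 3×23×4 + 19×7×10 ≡ 157 (mod 161)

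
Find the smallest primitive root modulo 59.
p - 1 = 58 has prime divisors 2, 29. h is a primitive root mod 59 iff h^(58/q) ≢ 1 (mod 59) for each such q.
h = 2: 2^29 ≡ 58, 2^2 ≡ 4 (mod 59); none is 1, so 2 has order 58 and is a primitive root.
The smallest primitive root mod 59 is g = 2.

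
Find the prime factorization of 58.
2 × 29

Divide by primes starting from smallest:
58 ÷ 2 = 29
29 ÷ 29 = 1

58 = 2 × 29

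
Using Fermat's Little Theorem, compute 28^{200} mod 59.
15

By Fermat's Little Theorem, a^(p-1) ≡ 1 (mod p) for prime p and gcd(a, p) = 1
Here p = 59, so 28^58 ≡ 1 (mod 59)
We can reduce the exponent: 200 mod 58 = 26
So 28^200 ≡ 28^26 (mod 59)
Computing: 28^26 mod 59 = 15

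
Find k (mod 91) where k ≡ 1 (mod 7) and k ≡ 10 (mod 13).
M = 7 × 13 = 91. M₁ = 13, y₁ ≡ 6 (mod 7). M₂ = 7, y₂ ≡ 2 (mod 13). k = 1×13×6 + 10×7×2 ≡ 36 (mod 91)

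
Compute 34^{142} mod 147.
127

Using successive squaring:
Binary expansion of 142: 10001110
Powers of 34 mod 147 (each is the square of the previous):
  34^1 ≡ 34 (mod 147)
  34^2 ≡ 34² = 1156 ≡ 127 (mod 147)
  34^4 ≡ 127² = 16129 ≡ 106 (mod 147)
  34^8 ≡ 106² = 11236 ≡ 64 (mod 147)
  34^16 ≡ 64² = 4096 ≡ 127 (mod 147)
  34^32 ≡ 127² = 16129 ≡ 106 (mod 147)
  34^64 ≡ 106² = 11236 ≡ 64 (mod 147)
  34^128 ≡ 64² = 4096 ≡ 127 (mod 147)
142 = 128 + 8 + 4 + 2, so 34^142 = 34^128 × 34^8 × 34^4 × 34^2 ≡ 127 × 64 × 106 × 127 (mod 147)
Multiplying step by step:
  127 × 64 = 8128 ≡ 43 (mod 147)
  43 × 106 = 4558 ≡ 1 (mod 147)
  1 × 127 = 127 ≡ 127 (mod 147)
Result: 34^142 ≡ 127 (mod 147)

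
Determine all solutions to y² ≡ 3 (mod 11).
The square roots of 3 mod 11 are 5 and 6. Verify: 5² = 25 ≡ 3 (mod 11)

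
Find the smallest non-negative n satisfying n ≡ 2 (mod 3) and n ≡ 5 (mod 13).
M = 3 × 13 = 39. M₁ = 13, y₁ ≡ 1 (mod 3). M₂ = 3, y₂ ≡ 9 (mod 13). n = 2×13×1 + 5×3×9 ≡ 5 (mod 39)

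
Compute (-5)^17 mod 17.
Using Fermat: (-5)^{16} ≡ 1 (mod 17). 17 ≡ 1 (mod 16). So (-5)^{17} ≡ (-5)^{1} ≡ 12 (mod 17)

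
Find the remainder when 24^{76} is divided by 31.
By Fermat: 24^{30} ≡ 1 (mod 31). 76 = 2×30 + 16. So 24^{76} ≡ 24^{16} ≡ 7 (mod 31)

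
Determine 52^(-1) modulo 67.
52^(-1) ≡ 58 (mod 67). Verification: 52 × 58 = 3016 ≡ 1 (mod 67)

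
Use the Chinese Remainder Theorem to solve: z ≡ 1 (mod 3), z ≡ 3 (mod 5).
M = 3 × 5 = 15. M₁ = 5, y₁ ≡ 2 (mod 3). M₂ = 3, y₂ ≡ 2 (mod 5). z = 1×5×2 + 3×3×2 ≡ 13 (mod 15)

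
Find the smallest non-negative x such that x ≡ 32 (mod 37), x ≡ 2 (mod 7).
254

Using the Chinese Remainder Theorem:
M = product of moduli = 259
For equation 1: M_1 = 7, 7 ≡ 7 (mod 37), inverse of 7 mod 37 is 16 (check: 7 × 16 = 112 ≡ 1 (mod 37))
For equation 2: M_2 = 37, 37 ≡ 2 (mod 7), inverse of 37 mod 7 is 4 (check: 2 × 4 = 8 ≡ 1 (mod 7))
Combine: x ≡ Σ r_i×M_i×(M_i⁻¹ mod m_i) = 32×7×16 + 2×37×4 = 3584 + 296 = 3880
3880 mod 259 = 254
x ≡ 254 (mod 259)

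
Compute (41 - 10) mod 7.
3

(41 - 10) = 31
31 mod 7 = 3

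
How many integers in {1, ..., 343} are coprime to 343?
294

Prime factorization: 343 = 7^3
Using the formula φ(n) = n × Π(1 - 1/p) for each prime factor p:
φ(343) = 343 × (1 - 1/7)
φ(343) = 294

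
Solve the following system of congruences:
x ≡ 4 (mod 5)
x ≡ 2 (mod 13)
54

Using the Chinese Remainder Theorem:
M = product of moduli = 65
For equation 1: M_1 = 13, 13 ≡ 3 (mod 5), inverse of 13 mod 5 is 2 (check: 3 × 2 = 6 ≡ 1 (mod 5))
For equation 2: M_2 = 5, 5 ≡ 5 (mod 13), inverse of 5 mod 13 is 8 (check: 5 × 8 = 40 ≡ 1 (mod 13))
Combine: x ≡ Σ r_i×M_i×(M_i⁻¹ mod m_i) = 4×13×2 + 2×5×8 = 104 + 80 = 184
184 mod 65 = 54
x ≡ 54 (mod 65)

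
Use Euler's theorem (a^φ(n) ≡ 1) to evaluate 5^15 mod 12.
By Euler: 5^{4} ≡ 1 (mod 12) since gcd(5, 12) = 1. 15 = 3×4 + 3. So 5^{15} ≡ 5^{3} ≡ 5 (mod 12)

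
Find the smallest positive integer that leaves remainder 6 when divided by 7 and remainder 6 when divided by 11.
M = 7 × 11 = 77. M₁ = 11, y₁ ≡ 2 (mod 7). M₂ = 7, y₂ ≡ 8 (mod 11). k = 6×11×2 + 6×7×8 ≡ 6 (mod 77). The smallest positive such number is 6.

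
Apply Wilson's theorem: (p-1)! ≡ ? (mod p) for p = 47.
By Wilson's theorem, (46)! ≡ -1 ≡ 46 (mod 47)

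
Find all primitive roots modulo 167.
Primitive roots mod 167: {5, 10, 13, 15, 17, 20, 23, 26, 30, 34, 35, 37, 39, 40, 41, 43, 45, 46, 51, 52, 53, 55, 59, 60, 67, 68, 69, 70, 71, 73, 74, 78, 79, 80, 82, 83, 86, 90, 91, 92, 95, 101, 102, 103, 104, 105, 106, 109, 110, 111, 113, 117, 118, 119, 120, 123, 125, 129, 131, 134, 135, 136, 138, 139, 140, 142, 143, 145, 146, 148, 149, 151, 153, 155, 156, 158, 159, 160, 161, 163, 164, 165}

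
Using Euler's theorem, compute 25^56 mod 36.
By Euler: 25^{12} ≡ 1 (mod 36) since gcd(25, 36) = 1. 56 = 4×12 + 8. So 25^{56} ≡ 25^{8} ≡ 13 (mod 36)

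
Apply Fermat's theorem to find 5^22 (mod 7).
By Fermat: 5^{6} ≡ 1 (mod 7). 22 = 3×6 + 4. So 5^{22} ≡ 5^{4} ≡ 2 (mod 7)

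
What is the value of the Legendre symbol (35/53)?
(35/53) = 35^{26} mod 53 = -1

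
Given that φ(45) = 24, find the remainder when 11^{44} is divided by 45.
By Euler: 11^{24} ≡ 1 (mod 45) since gcd(11, 45) = 1. 44 = 1×24 + 20. So 11^{44} ≡ 11^{20} ≡ 31 (mod 45)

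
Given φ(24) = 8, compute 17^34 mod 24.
By Euler: 17^{8} ≡ 1 (mod 24) since gcd(17, 24) = 1. 34 = 4×8 + 2. So 17^{34} ≡ 17^{2} ≡ 1 (mod 24)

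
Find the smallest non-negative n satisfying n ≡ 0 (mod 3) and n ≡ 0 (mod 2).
M = 3 × 2 = 6. M₁ = 2, y₁ ≡ 2 (mod 3). M₂ = 3, y₂ ≡ 1 (mod 2). n = 0×2×2 + 0×3×1 ≡ 0 (mod 6)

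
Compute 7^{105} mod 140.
7

Using successive squaring:
Binary expansion of 105: 1101001
Powers of 7 mod 140 (each is the square of the previous):
  7^1 ≡ 7 (mod 140)
  7^2 ≡ 7² = 49 ≡ 49 (mod 140)
  7^4 ≡ 49² = 2401 ≡ 21 (mod 140)
  7^8 ≡ 21² = 441 ≡ 21 (mod 140)
  7^16 ≡ 21² = 441 ≡ 21 (mod 140)
  7^32 ≡ 21² = 441 ≡ 21 (mod 140)
  7^64 ≡ 21² = 441 ≡ 21 (mod 140)
105 = 64 + 32 + 8 + 1, so 7^105 = 7^64 × 7^32 × 7^8 × 7^1 ≡ 21 × 21 × 21 × 7 (mod 140)
Multiplying step by step:
  21 × 21 = 441 ≡ 21 (mod 140)
  21 × 21 = 441 ≡ 21 (mod 140)
  21 × 7 = 147 ≡ 7 (mod 140)
Result: 7^105 ≡ 7 (mod 140)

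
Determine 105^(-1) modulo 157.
105^(-1) ≡ 3 (mod 157). Verification: 105 × 3 = 315 ≡ 1 (mod 157)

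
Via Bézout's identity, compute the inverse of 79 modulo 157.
Extended GCD: 79(2) + 157(-1) = 1. So 79^(-1) ≡ 2 ≡ 2 (mod 157). Verify: 79 × 2 = 158 ≡ 1 (mod 157)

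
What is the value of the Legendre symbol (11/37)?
(11/37) = 11^{18} mod 37 = 1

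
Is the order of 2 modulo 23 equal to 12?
No, the actual order is 11, not 12.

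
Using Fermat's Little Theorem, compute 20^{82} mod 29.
24

By Fermat's Little Theorem, a^(p-1) ≡ 1 (mod p) for prime p and gcd(a, p) = 1
Here p = 29, so 20^28 ≡ 1 (mod 29)
We can reduce the exponent: 82 mod 28 = 26
So 20^82 ≡ 20^26 (mod 29)
Computing: 20^26 mod 29 = 24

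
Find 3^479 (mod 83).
Using Fermat: 3^{82} ≡ 1 (mod 83). 479 ≡ 69 (mod 82). So 3^{479} ≡ 3^{69} ≡ 38 (mod 83)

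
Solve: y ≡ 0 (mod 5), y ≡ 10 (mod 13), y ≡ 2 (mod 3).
M = 5 × 13 × 3 = 195. M₁ = 39, y₁ ≡ 4 (mod 5). M₂ = 15, y₂ ≡ 7 (mod 13). M₃ = 65, y₃ ≡ 2 (mod 3). y = 0×39×4 + 10×15×7 + 2×65×2 ≡ 140 (mod 195)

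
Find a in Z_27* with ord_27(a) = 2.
26 has order 2 mod 27 since 26^{2} ≡ 1 (mod 27) and no smaller power works.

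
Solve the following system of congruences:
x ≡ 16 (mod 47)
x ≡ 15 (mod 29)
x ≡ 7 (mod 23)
1755

Using the Chinese Remainder Theorem:
M = product of moduli = 31349
For equation 1: M_1 = 667, 667 ≡ 9 (mod 47), inverse of 667 mod 47 is 21 (check: 9 × 21 = 189 ≡ 1 (mod 47))
For equation 2: M_2 = 1081, 1081 ≡ 8 (mod 29), inverse of 1081 mod 29 is 11 (check: 8 × 11 = 88 ≡ 1 (mod 29))
For equation 3: M_3 = 1363, 1363 ≡ 6 (mod 23), inverse of 1363 mod 23 is 4 (check: 6 × 4 = 24 ≡ 1 (mod 23))
Combine: x ≡ Σ r_i×M_i×(M_i⁻¹ mod m_i) = 16×667×21 + 15×1081×11 + 7×1363×4 = 224112 + 178365 + 38164 = 440641
440641 mod 31349 = 1755
x ≡ 1755 (mod 31349)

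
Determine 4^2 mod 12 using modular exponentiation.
2 = 2 (binary 10). Repeated squaring mod 12: 4^1 ≡ 4; 4^2 ≡ 4² = 16 ≡ 4. So 4^2 ≡ 4 (mod 12).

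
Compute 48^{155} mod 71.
48

Using successive squaring:
Binary expansion of 155: 10011011
Powers of 48 mod 71 (each is the square of the previous):
  48^1 ≡ 48 (mod 71)
  48^2 ≡ 48² = 2304 ≡ 32 (mod 71)
  48^4 ≡ 32² = 1024 ≡ 30 (mod 71)
  48^8 ≡ 30² = 900 ≡ 48 (mod 71)
  48^16 ≡ 48² = 2304 ≡ 32 (mod 71)
  48^32 ≡ 32² = 1024 ≡ 30 (mod 71)
  48^64 ≡ 30² = 900 ≡ 48 (mod 71)
  48^128 ≡ 48² = 2304 ≡ 32 (mod 71)
155 = 128 + 16 + 8 + 2 + 1, so 48^155 = 48^128 × 48^16 × 48^8 × 48^2 × 48^1 ≡ 32 × 32 × 48 × 32 × 48 (mod 71)
Multiplying step by step:
  32 × 32 = 1024 ≡ 30 (mod 71)
  30 × 48 = 1440 ≡ 20 (mod 71)
  20 × 32 = 640 ≡ 1 (mod 71)
  1 × 48 = 48 ≡ 48 (mod 71)
Result: 48^155 ≡ 48 (mod 71)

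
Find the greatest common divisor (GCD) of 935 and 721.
1

Using the Euclidean algorithm:
935 = 1 × 721 + 214
721 = 3 × 214 + 79
214 = 2 × 79 + 56
79 = 1 × 56 + 23
56 = 2 × 23 + 10
23 = 2 × 10 + 3
10 = 3 × 3 + 1
3 = 3 × 1 + 0

GCD(935, 721) = 1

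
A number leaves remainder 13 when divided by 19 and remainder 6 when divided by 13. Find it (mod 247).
M = 19 × 13 = 247. M₁ = 13, y₁ ≡ 3 (mod 19). M₂ = 19, y₂ ≡ 11 (mod 13). n = 13×13×3 + 6×19×11 ≡ 32 (mod 247)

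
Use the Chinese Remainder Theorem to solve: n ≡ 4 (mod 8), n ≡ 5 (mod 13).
M = 8 × 13 = 104. M₁ = 13, y₁ ≡ 5 (mod 8). M₂ = 8, y₂ ≡ 5 (mod 13). n = 4×13×5 + 5×8×5 ≡ 44 (mod 104)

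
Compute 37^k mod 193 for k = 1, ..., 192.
g^1, g^2, ..., g^{192} mod 193: {37, 18, 87, 131, 22, 42, 10, 177, 180, 98, 152, 27, 34, 100, 33, 63, 15, 169, 77, 147, 35, 137, 51, 150, 146, 191, 119, 157, 19, 124, 149, 109, 173, 32, 26, 190, 82, 139, 125, 186, 127, 67, 163, 48, 39, 92, 123, 112, 91, 86, 94, 4, 148, 72, 155, 138, 88, 168, 40, 129, 141, 6, 29, 108, 136, 14, 132, 59, 60, 97, 115, 9, 140, 162, 11, 21, 5, 185, 90, 49, 76, 110, 17, 50, 113, 128, 104, 181, 135, 170, 114, 165, 122, 75, 73, 192, 156, 175, 106, 62, 171, 151, 183, 16, 13, 95, 41, 166, 159, 93, 160, 130, 178, 24, 116, 46, 158, 56, 142, 43, 47, 2, 74, 36, 174, 69, 44, 84, 20, 161, 167, 3, 111, 54, 68, 7, 66, 126, 30, 145, 154, 101, 70, 81, 102, 107, 99, 189, 45, 121, 38, 55, 105, 25, 153, 64, 52, 187, 164, 85, 57, 179, 61, 134, 133, 96, 78, 184, 53, 31, 182, 172, 188, 8, 103, 144, 117, 83, 176, 143, 80, 65, 89, 12, 58, 23, 79, 28, 71, 118, 120, 1}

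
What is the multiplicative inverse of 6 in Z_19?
6^(-1) ≡ 16 (mod 19). Verification: 6 × 16 = 96 ≡ 1 (mod 19)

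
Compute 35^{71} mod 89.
46

Using successive squaring:
Binary expansion of 71: 1000111
Powers of 35 mod 89 (each is the square of the previous):
  35^1 ≡ 35 (mod 89)
  35^2 ≡ 35² = 1225 ≡ 68 (mod 89)
  35^4 ≡ 68² = 4624 ≡ 85 (mod 89)
  35^8 ≡ 85² = 7225 ≡ 16 (mod 89)
  35^16 ≡ 16² = 256 ≡ 78 (mod 89)
  35^32 ≡ 78² = 6084 ≡ 32 (mod 89)
  35^64 ≡ 32² = 1024 ≡ 45 (mod 89)
71 = 64 + 4 + 2 + 1, so 35^71 = 35^64 × 35^4 × 35^2 × 35^1 ≡ 45 × 85 × 68 × 35 (mod 89)
Multiplying step by step:
  45 × 85 = 3825 ≡ 87 (mod 89)
  87 × 68 = 5916 ≡ 42 (mod 89)
  42 × 35 = 1470 ≡ 46 (mod 89)
Result: 35^71 ≡ 46 (mod 89)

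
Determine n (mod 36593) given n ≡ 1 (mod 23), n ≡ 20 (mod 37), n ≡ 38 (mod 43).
36502

Using the Chinese Remainder Theorem:
M = product of moduli = 36593
For equation 1: M_1 = 1591, 1591 ≡ 4 (mod 23), inverse of 1591 mod 23 is 6 (check: 4 × 6 = 24 ≡ 1 (mod 23))
For equation 2: M_2 = 989, 989 ≡ 27 (mod 37), inverse of 989 mod 37 is 11 (check: 27 × 11 = 297 ≡ 1 (mod 37))
For equation 3: M_3 = 851, 851 ≡ 34 (mod 43), inverse of 851 mod 43 is 19 (check: 34 × 19 = 646 ≡ 1 (mod 43))
Combine: n ≡ Σ r_i×M_i×(M_i⁻¹ mod m_i) = 1×1591×6 + 20×989×11 + 38×851×19 = 9546 + 217580 + 614422 = 841548
841548 mod 36593 = 36502
n ≡ 36502 (mod 36593)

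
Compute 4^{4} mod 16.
0

Using successive squaring:
Binary expansion of 4: 100
Powers of 4 mod 16 (each is the square of the previous):
  4^1 ≡ 4 (mod 16)
  4^2 ≡ 4² = 16 ≡ 0 (mod 16)
  4^4 ≡ 0² = 0 ≡ 0 (mod 16)
4 is a power of 2, so 4^4 is the last square: ≡ 0 (mod 16)
Result: 4^4 ≡ 0 (mod 16)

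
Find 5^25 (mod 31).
Using repeated squaring. 25 = 16 + 8 + 1 (binary 11001). Repeated squaring mod 31: 5^1 ≡ 5; 5^2 ≡ 5² = 25 ≡ 25; 5^4 ≡ 25² = 625 ≡ 5; 5^8 ≡ 5² = 25 ≡ 25; 5^16 ≡ 25² = 625 ≡ 5. Multiply: 5^25 = 5^16 × 5^8 × 5^1 ≡ 5 × 25 × 5 (mod 31): 5 × 25 = 125 ≡ 1; 1 × 5 = 5 ≡ 5. So 5^25 ≡ 5 (mod 31).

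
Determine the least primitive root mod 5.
p - 1 = 4 has prime divisors 2. h is a primitive root mod 5 iff h^(4/q) ≢ 1 (mod 5) for each such q.
h = 2: 2^2 ≡ 4 (mod 5); none is 1, so 2 has order 4 and is a primitive root.
The smallest primitive root mod 5 is g = 2.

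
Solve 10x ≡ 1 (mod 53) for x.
16

Using Extended Euclidean Algorithm:
gcd(10, 53) = 1
Bezout coefficients: 10 × 16 + 53 × -3 = 1
So 10 × 16 ≡ 1 (mod 53)
The inverse is 16 mod 53 = 16
Verification: 10 × 16 = 160 = 3 × 53 + 1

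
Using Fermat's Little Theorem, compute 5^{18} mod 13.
12

By Fermat's Little Theorem, a^(p-1) ≡ 1 (mod p) for prime p and gcd(a, p) = 1
Here p = 13, so 5^12 ≡ 1 (mod 13)
We can reduce the exponent: 18 mod 12 = 6
So 5^18 ≡ 5^6 (mod 13)
Computing: 5^6 mod 13 = 12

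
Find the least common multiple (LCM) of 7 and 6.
42

First find GCD(7, 6) using the Euclidean algorithm:
7 = 1 × 6 + 1
6 = 6 × 1 + 0
GCD(7, 6) = 1

LCM formula: LCM(a, b) = (a × b) / GCD(a, b)
LCM(7, 6) = (7 × 6) / 1
LCM(7, 6) = 42 / 1
LCM(7, 6) = 42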